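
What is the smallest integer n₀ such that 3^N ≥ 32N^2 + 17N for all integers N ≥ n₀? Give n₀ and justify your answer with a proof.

n₀ = 7

At N = 6: 729 < 1254, so the inequality fails and n₀ ≥ 7. We prove 3^N ≥ 32N^2 + 17N for all N ≥ 7.
For the base case N = 7: 3^N = 2187 and 32N^2 + 17N = 1687, so 2187 ≥ 1687.
Suppose the result is true for N = i, so 3^i ≥ 32i^2 + 17i.
Then 3^(i + 1) = 3·(3^i) ≥ 3·(32i^2 + 17i).
Also, for i ≥ 7 we have 3·(32i^2 + 17i) ≥ 32(i+1)^2 + 17(i+1), since 3·(32i^2 + 17i) − (32(i+1)^2 + 17(i+1)) = 64i^2 - 30i - 49, which is nonnegative for all i ≥ 7.
Combining, 3^(i + 1) ≥ 32(i+1)^2 + 17(i+1).
This completes the induction.
Hence the smallest such n₀ is 7.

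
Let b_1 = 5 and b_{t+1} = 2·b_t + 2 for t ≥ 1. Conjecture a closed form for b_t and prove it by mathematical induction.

b_t = 7·2^(t - 1) - 2

Computing the first terms: b_1 = 5, b_2 = 12, b_3 = 26. This suggests b_t = 7·2^(t - 1) - 2.
When t = 1: the formula gives 5 = 5 = b_1.
Inductive step: assume the claim holds for t = j, so b_j = 7·2^(j - 1) - 2.
Then b_{j+1} = 2·b_j + 2 = 2·(7·2^(j - 1) - 2) + 2 = 7·2^j - 2 = 7·2^((j+1) - 1) - 2,
which is the claimed formula at t = j+1.
Hence, by induction on t, the claim holds for every t ≥ 1.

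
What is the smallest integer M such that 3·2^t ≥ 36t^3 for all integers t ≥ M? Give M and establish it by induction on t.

M = 16

At t = 15: 98304 < 121500, so the inequality fails and M ≥ 16. We prove 3·2^t ≥ 36t^3 for all t ≥ 16.
When t = 16: 3·2^t = 196608 and 36t^3 = 147456, so 196608 ≥ 147456.
Suppose the result is true for t = k, so 3·2^k ≥ 36k^3.
Then 3·2^(k + 1) = 2·(3·2^k) ≥ 2·(36k^3).
Also, for k ≥ 16 we have 2·(36k^3) ≥ 36(k+1)^3, since 2 ≥ (1 + 1/k)^3 for all k ≥ 16.
Combining, 3·2^(k + 1) ≥ 36(k+1)^3.
This completes the induction.
Hence the smallest such M is 16.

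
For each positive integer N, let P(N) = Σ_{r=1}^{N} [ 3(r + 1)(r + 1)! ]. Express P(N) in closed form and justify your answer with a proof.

P(N) = 3(N + 2)! - 6

We claim P(N) = 3(N + 2)! - 6 for all N ≥ 1.
Base case (N = 1): P(1) = 12, and the closed form gives 12. They agree.
Suppose the result is true for N = r, so P(r) = 3(r + 2)! - 6.
Then P(r+1) = P(r) + (3(r + 2)(r + 2)!) = (3(r + 2)! - 6) + (3(r + 2)(r + 2)!).
Simplifying, P(r+1) = 3((r+1) + 2)! - 6,
which is the closed form with N = r+1.
This completes the induction.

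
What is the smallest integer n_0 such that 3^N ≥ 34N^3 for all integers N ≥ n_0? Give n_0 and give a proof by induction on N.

At N = 9: 19683 < 24786, so the inequality fails and n_0 ≥ 10. We prove 3^N ≥ 34N^3 for all N ≥ 10.
Base step (N = 10): 3^N = 59049 and 34N^3 = 34000, so 59049 ≥ 34000.
For the inductive step, assume it holds for an arbitrary r ≥ 10, so 3^r ≥ 34r^3.
Then 3^(r + 1) = 3·(3^r) ≥ 3·(34r^3).
Also, for r ≥ 10 we have 3·(34r^3) ≥ 34(r+1)^3, since 3 ≥ (1 + 1/r)^3 for all r ≥ 10.
Combining, 3^(r + 1) ≥ 34(r+1)^3.
By induction, the statement is established for all N ≥ 10.
Hence the smallest such n_0 is 10.

n_0 = 10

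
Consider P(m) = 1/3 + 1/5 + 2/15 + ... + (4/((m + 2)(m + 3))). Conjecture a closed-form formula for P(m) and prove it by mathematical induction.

We claim P(m) = 4m/(3(m + 3)) for all m ≥ 1.
For the base case m = 1: P(1) = 1/3, and the closed form gives 1/3. They agree.
Inductive step: suppose the statement holds for some j ≥ 1, so P(j) = 4j/(3(j + 3)).
Then P(j+1) = P(j) + (4/((j + 3)(j + 4))) = (4j/(3(j + 3))) + (4/((j + 3)(j + 4))).
Simplifying, P(j+1) = 4(j + 1)/(3(j + 4)) = 4(j+1)/(3((j+1) + 3)),
which is the closed form with m = j+1.
This completes the induction.

P(m) = 4m/(3(m + 3))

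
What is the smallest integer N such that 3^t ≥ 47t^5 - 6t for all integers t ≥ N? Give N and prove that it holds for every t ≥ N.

At t = 16: 43046721 < 49282976, so the inequality fails and N ≥ 17. We prove 3^t ≥ 47t^5 - 6t for all t ≥ 17.
When t = 17: 3^t = 129140163 and 47t^5 - 6t = 66733177, so 129140163 ≥ 66733177.
Inductive step: suppose the statement holds for some i ≥ 17, so 3^i ≥ 47i^5 - 6i.
Then 3^(i + 1) = 3·(3^i) ≥ 3·(47i^5 - 6i).
Also, for i ≥ 17 we have 3·(47i^5 - 6i) ≥ 47(i+1)^5 - 6(i+1), since 3·(47i^5 - 6i) − (47(i+1)^5 - 6(i+1)) = 94i^5 - 235i^4 - 470i^3 - 470i^2 - 247i - 41, which is nonnegative for all i ≥ 17.
Combining, 3^(i + 1) ≥ 47(i+1)^5 - 6(i+1).
By the principle of mathematical induction, the result holds for all t ≥ 17.
Hence the smallest such N is 17.

N = 17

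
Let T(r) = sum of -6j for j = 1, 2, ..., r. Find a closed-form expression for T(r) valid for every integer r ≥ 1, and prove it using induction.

T(r) = -3r(r + 1)

We claim T(r) = -3r(r + 1) for all r ≥ 1.
When r = 1: T(1) = -6, and the closed form gives -6. They agree.
Inductive step: suppose the statement holds for some j ≥ 1, so T(j) = 3j(-j - 1).
Then T(j+1) = T(j) + (-6j - 6) = (3j(-j - 1)) + (-6j - 6).
Simplifying, T(j+1) = -3(j + 1)(j + 2) = -3(j+1)((j+1) + 1),
which is the closed form with r = j+1.
By the principle of mathematical induction, the result holds for all r ≥ 1.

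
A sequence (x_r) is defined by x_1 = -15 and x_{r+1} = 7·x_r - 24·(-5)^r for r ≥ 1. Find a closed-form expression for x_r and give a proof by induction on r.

x_r = 2(-5)^r - 5·7^(r - 1)

Computing the first terms: x_1 = -15, x_2 = 15, x_3 = -495. This suggests x_r = 2(-5)^r - 5·7^(r - 1).
For the base case r = 1: the formula gives -15 = -15 = x_1.
Suppose the result is true for r = m, so x_m = 2(-5)^m - 5·7^(m - 1).
Then x_{m+1} = 7·x_m - 24·(-5)^m = 7·(2(-5)^m - 5·7^(m - 1)) - 24·(-5)^m = 2(-5)^(m + 1) - 5·7^m = 2(-5)^(m+1) - 5·7^((m+1) - 1),
which is the claimed formula at r = m+1.
This completes the induction.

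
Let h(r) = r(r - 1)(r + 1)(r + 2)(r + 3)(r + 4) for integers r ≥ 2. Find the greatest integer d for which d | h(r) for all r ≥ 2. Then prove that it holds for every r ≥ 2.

d = 720

Computing the first values: h(2) = 720 and h(3) = 5040; gcd(720, 5040) = 720, so d ≤ 720.
We prove 720 | r(r - 1)(r + 1)(r + 2)(r + 3)(r + 4) for all r ≥ 2 by induction on r.
When r = 2: h(2) = 720 = 720·(1), so 720 | h(2).
Inductive step: assume the claim holds for r = p, i.e. 720 | h(p). Then
h(p+1) − h(p) = p·(p+1)·(p+2)·(p+3)·(p+4)·(p+5) − (p-1)·p·(p+1)·(p+2)·(p+3)·(p+4) = p·(p+1)·(p+2)·(p+3)·(p+4)·[(p+5) − (p-1)] = 6·p·(p+1)·(p+2)·(p+3)·(p+4). The product of 5 consecutive integers is divisible by (5)! = 120, so h(p+1) − h(p) is divisible by 6·120 = 720. By the inductive hypothesis 720 | h(p), hence 720 | h(p+1).
Hence, by induction on r, the claim holds for every r ≥ 2.
Therefore the largest such d is 720.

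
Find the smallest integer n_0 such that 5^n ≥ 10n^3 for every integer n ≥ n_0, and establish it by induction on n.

n_0 = 5

At n = 4: 625 < 640, so the inequality fails and n_0 ≥ 5. We prove 5^n ≥ 10n^3 for all n ≥ 5.
Base step (n = 5): 5^n = 3125 and 10n^3 = 1250, so 3125 ≥ 1250.
For the inductive step, assume it holds for an arbitrary r ≥ 5, so 5^r ≥ 10r^3.
Then 5^(r + 1) = 5·(5^r) ≥ 5·(10r^3).
Also, for r ≥ 5 we have 5·(10r^3) ≥ 10(r+1)^3, since 5 ≥ (1 + 1/r)^3 for all r ≥ 5.
Combining, 5^(r + 1) ≥ 10(r+1)^3.
This completes the induction.
Hence the smallest such n_0 is 5.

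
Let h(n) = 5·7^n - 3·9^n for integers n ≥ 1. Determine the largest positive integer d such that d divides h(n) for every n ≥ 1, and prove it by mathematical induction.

d = 2

Computing the first values: h(1) = 8 and h(2) = 2; gcd(8, 2) = 2, so d ≤ 2.
We prove 2 | 5·7^n - 3·9^n for all n ≥ 1 by induction on n.
Base case (n = 1): h(1) = 8 = 2·(4), so 2 | h(1).
Inductive step: assume the claim holds for n = r, i.e. 2 | h(r). Then
h(r+1) − 9·h(r) = (5·7^(r+1) - 3·9^(r+1)) − 9·(5·7^r - 3·9^r) = (5)·7^r·(7 − 9) = (-10)·7^r. Since 2 | h(r) by the inductive hypothesis, 2 | 9·h(r); and 2 | -10 since -10 = 2·-5. Therefore 2 | h(r+1).
Hence, by induction on n, the claim holds for every n ≥ 1.
Therefore the largest such d is 2.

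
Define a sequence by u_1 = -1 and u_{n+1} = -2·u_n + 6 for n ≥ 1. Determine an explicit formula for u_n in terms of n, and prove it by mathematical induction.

Computing the first terms: u_1 = -1, u_2 = 8, u_3 = -10. This suggests u_n = -3(-2)^(n - 1) + 2.
For the base case n = 1: the formula gives -1 = -1 = u_1.
Suppose the result is true for n = r, so u_r = -3(-2)^(r - 1) + 2.
Then u_{r+1} = -2·u_r + 6 = -2·(-3(-2)^(r - 1) + 2) + 6 = -3(-2)^r + 2 = -3(-2)^((r+1) - 1) + 2,
which is the claimed formula at n = r+1.
By induction, the statement is established for all n ≥ 1.

u_n = -3(-2)^(n - 1) + 2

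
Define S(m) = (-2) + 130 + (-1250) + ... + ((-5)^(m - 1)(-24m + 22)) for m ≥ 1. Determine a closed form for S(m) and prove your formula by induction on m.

We claim S(m) = (-5)^m(4m - 3) + 3 for all m ≥ 1.
Base case (m = 1): S(1) = -2, and the closed form gives -2. They agree.
Inductive step: assume the claim holds for m = k, so S(k) = (-5)^k(4k - 3) + 3.
Then S(k+1) = S(k) + ((-5)^k(-24k - 2)) = ((-5)^k(4k - 3) + 3) + ((-5)^k(-24k - 2)).
Simplifying, S(k+1) = -20(-5)^k·k - 5(-5)^k + 3 = (-5)^(k+1)(4(k+1) - 3) + 3,
which is the closed form with m = k+1.
Hence, by induction on m, the claim holds for every m ≥ 1.

S(m) = (-5)^m(4m - 3) + 3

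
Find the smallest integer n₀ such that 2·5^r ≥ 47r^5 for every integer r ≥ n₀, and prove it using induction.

At r = 8: 781250 < 1540096, so the inequality fails and n₀ ≥ 9. We prove 2·5^r ≥ 47r^5 for all r ≥ 9.
For the base case r = 9: 2·5^r = 3906250 and 47r^5 = 2775303, so 3906250 ≥ 2775303.
Inductive step: assume the claim holds for r = i, so 2·5^i ≥ 47i^5.
Then 2·5^(i + 1) = 5·(2·5^i) ≥ 5·(47i^5).
Also, for i ≥ 9 we have 5·(47i^5) ≥ 47(i+1)^5, since 5 ≥ (1 + 1/i)^5 for all i ≥ 9.
Combining, 2·5^(i + 1) ≥ 47(i+1)^5.
By induction, the statement is established for all r ≥ 9.
Hence the smallest such n₀ is 9.

n₀ = 9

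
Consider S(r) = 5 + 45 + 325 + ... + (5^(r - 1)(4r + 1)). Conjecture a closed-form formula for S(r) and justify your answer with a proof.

We claim S(r) = 5^r·r for all r ≥ 1.
For the base case r = 1: S(1) = 5, and the closed form gives 5. They agree.
Inductive step: assume the claim holds for r = p, so S(p) = 5^p·p.
Then S(p+1) = S(p) + (5^p(4p + 5)) = (5^p·p) + (5^p(4p + 5)).
Simplifying, S(p+1) = 5^(p + 1)(p + 1) = 5^(p+1)·(p+1),
which is the closed form with r = p+1.
By induction, the statement is established for all r ≥ 1.

S(r) = 5^r·r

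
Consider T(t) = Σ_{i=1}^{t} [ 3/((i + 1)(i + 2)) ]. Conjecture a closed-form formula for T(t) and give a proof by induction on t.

T(t) = 3t/(2(t + 2))

We claim T(t) = 3t/(2(t + 2)) for all t ≥ 1.
For the base case t = 1: T(1) = 1/2, and the closed form gives 1/2. They agree.
Suppose the result is true for t = i, so T(i) = 3i/(2(i + 2)).
Then T(i+1) = T(i) + (3/((i + 2)(i + 3))) = (3i/(2(i + 2))) + (3/((i + 2)(i + 3))).
Simplifying, T(i+1) = 3(i + 1)/(2(i + 3)) = 3(i+1)/(2((i+1) + 2)),
which is the closed form with t = i+1.
By the principle of mathematical induction, the result holds for all t ≥ 1.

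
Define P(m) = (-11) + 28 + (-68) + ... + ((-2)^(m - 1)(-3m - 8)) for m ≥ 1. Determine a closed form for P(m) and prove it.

We claim P(m) = (-2)^m(m + 3) - 3 for all m ≥ 1.
Base step (m = 1): P(1) = -11, and the closed form gives -11. They agree.
Inductive step: assume the claim holds for m = i, so P(i) = (-2)^i(i + 3) - 3.
Then P(i+1) = P(i) + ((-2)^i(-3i - 11)) = ((-2)^i(i + 3) - 3) + ((-2)^i(-3i - 11)).
Simplifying, P(i+1) = -2(-2)^i·i - 8(-2)^i - 3 = (-2)^(i+1)((i+1) + 3) - 3,
which is the closed form with m = i+1.
By induction, the statement is established for all m ≥ 1.

P(m) = (-2)^m(m + 3) - 3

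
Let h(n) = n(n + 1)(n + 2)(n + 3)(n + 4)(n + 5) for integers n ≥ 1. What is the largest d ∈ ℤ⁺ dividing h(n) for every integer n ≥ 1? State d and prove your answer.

Computing the first values: h(1) = 720 and h(2) = 5040; gcd(720, 5040) = 720, so d ≤ 720.
We prove 720 | n(n + 1)(n + 2)(n + 3)(n + 4)(n + 5) for all n ≥ 1 by induction on n.
Base step (n = 1): h(1) = 720 = 720·(1), so 720 | h(1).
Inductive step: assume the claim holds for n = r, i.e. 720 | h(r). Then
h(r+1) − h(r) = (r+1)·(r+2)·(r+3)·(r+4)·(r+5)·(r+6) − r·(r+1)·(r+2)·(r+3)·(r+4)·(r+5) = (r+1)·(r+2)·(r+3)·(r+4)·(r+5)·[(r+6) − r] = 6·(r+1)·(r+2)·(r+3)·(r+4)·(r+5). The product of 5 consecutive integers is divisible by (5)! = 120, so h(r+1) − h(r) is divisible by 6·120 = 720. By the inductive hypothesis 720 | h(r), hence 720 | h(r+1).
By the principle of mathematical induction, the result holds for all n ≥ 1.
Therefore the largest such d is 720.

d = 720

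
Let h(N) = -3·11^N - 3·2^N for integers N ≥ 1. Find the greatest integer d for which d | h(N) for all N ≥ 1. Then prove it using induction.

Computing the first values: h(1) = -39 and h(2) = -375; gcd(-39, -375) = 3, so d ≤ 3.
We prove 3 | -3·11^N - 3·2^N for all N ≥ 1 by induction on N.
When N = 1: h(1) = -39 = 3·(-13), so 3 | h(1).
For the inductive step, assume it holds for an arbitrary k ≥ 1, i.e. 3 | h(k). Then
h(k+1) − 11·h(k) = (-3·11^(k+1) - 3·2^(k+1)) − 11·(-3·11^k - 3·2^k) = (-3)·2^k·(2 − 11) = (27)·2^k. Since 3 | h(k) by the inductive hypothesis, 3 | 11·h(k); and 3 | 27 since 27 = 3·9. Therefore 3 | h(k+1).
This completes the induction.
Therefore the largest such d is 3.

d = 3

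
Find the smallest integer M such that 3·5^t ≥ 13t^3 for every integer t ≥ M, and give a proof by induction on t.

At t = 2: 75 < 104, so the inequality fails and M ≥ 3. We prove 3·5^t ≥ 13t^3 for all t ≥ 3.
Base case (t = 3): 3·5^t = 375 and 13t^3 = 351, so 375 ≥ 351.
Inductive step: suppose the statement holds for some m ≥ 3, so 3·5^m ≥ 13m^3.
Then 3·5^(m + 1) = 5·(3·5^m) ≥ 5·(13m^3).
Also, for m ≥ 3 we have 5·(13m^3) ≥ 13(m+1)^3, since 5 ≥ (1 + 1/m)^3 for all m ≥ 3.
Combining, 3·5^(m + 1) ≥ 13(m+1)^3.
By the principle of mathematical induction, the result holds for all t ≥ 3.
Hence the smallest such M is 3.

M = 3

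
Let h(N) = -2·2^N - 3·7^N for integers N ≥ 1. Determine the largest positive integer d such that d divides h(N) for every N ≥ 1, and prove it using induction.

Computing the first values: h(1) = -25 and h(2) = -155; gcd(-25, -155) = 5, so d ≤ 5.
We prove 5 | -2·2^N - 3·7^N for all N ≥ 1 by induction on N.
When N = 1: h(1) = -25 = 5·(-5), so 5 | h(1).
Inductive step: suppose the statement holds for some m ≥ 1, i.e. 5 | h(m). Then
h(m+1) − 7·h(m) = (-2·2^(m+1) - 3·7^(m+1)) − 7·(-2·2^m - 3·7^m) = (-2)·2^m·(2 − 7) = (10)·2^m. Since 5 | h(m) by the inductive hypothesis, 5 | 7·h(m); and 5 | 10 since 10 = 5·2. Therefore 5 | h(m+1).
Hence, by induction on N, the claim holds for every N ≥ 1.
Therefore the largest such d is 5.

d = 5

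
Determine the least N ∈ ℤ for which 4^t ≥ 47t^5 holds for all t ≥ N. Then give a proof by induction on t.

At t = 11: 4194304 < 7569397, so the inequality fails and N ≥ 12. We prove 4^t ≥ 47t^5 for all t ≥ 12.
Base case (t = 12): 4^t = 16777216 and 47t^5 = 11695104, so 16777216 ≥ 11695104.
Inductive step: suppose the statement holds for some k ≥ 12, so 4^k ≥ 47k^5.
Then 4^(k + 1) = 4·(4^k) ≥ 4·(47k^5).
Also, for k ≥ 12 we have 4·(47k^5) ≥ 47(k+1)^5, since 4 ≥ (1 + 1/k)^5 for all k ≥ 12.
Combining, 4^(k + 1) ≥ 47(k+1)^5.
Hence, by induction on t, the claim holds for every t ≥ 12.
Hence the smallest such N is 12.

N = 12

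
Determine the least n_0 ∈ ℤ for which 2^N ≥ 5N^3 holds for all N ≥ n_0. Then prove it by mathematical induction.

At N = 13: 8192 < 10985, so the inequality fails and n_0 ≥ 14. We prove 2^N ≥ 5N^3 for all N ≥ 14.
For the base case N = 14: 2^N = 16384 and 5N^3 = 13720, so 16384 ≥ 13720.
Inductive step: suppose the statement holds for some r ≥ 14, so 2^r ≥ 5r^3.
Then 2^(r + 1) = 2·(2^r) ≥ 2·(5r^3).
Also, for r ≥ 14 we have 2·(5r^3) ≥ 5(r+1)^3, since 2 ≥ (1 + 1/r)^3 for all r ≥ 14.
Combining, 2^(r + 1) ≥ 5(r+1)^3.
This completes the induction.
Hence the smallest such n_0 is 14.

n_0 = 14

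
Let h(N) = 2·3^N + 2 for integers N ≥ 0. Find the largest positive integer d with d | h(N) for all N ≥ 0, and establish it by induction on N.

d = 4

Computing the first values: h(0) = 4 and h(1) = 8; gcd(4, 8) = 4, so d ≤ 4.
We prove 4 | 2·3^N + 2 for all N ≥ 0 by induction on N.
When N = 0: h(0) = 4 = 4·(1), so 4 | h(0).
Inductive step: suppose the statement holds for some i ≥ 0, i.e. 4 | h(i). Then
h(i+1) = 2·3^(i+1) + 2 = 3·(2·3^i + 2) - 4 = 3·h(i) - 4. The first term is divisible by 4 by the inductive hypothesis, and -4 is divisible by 4. Hence 4 | h(i+1).
Hence, by induction on N, the claim holds for every N ≥ 0.
Therefore the largest such d is 4.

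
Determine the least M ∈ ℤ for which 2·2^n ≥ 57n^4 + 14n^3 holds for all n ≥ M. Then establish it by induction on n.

M = 23

At n = 22: 8388608 < 13501664, so the inequality fails and M ≥ 23. We prove 2·2^n ≥ 57n^4 + 14n^3 for all n ≥ 23.
Base step (n = 23): 2·2^n = 16777216 and 57n^4 + 14n^3 = 16121275, so 16777216 ≥ 16121275.
Inductive step: suppose the statement holds for some i ≥ 23, so 2·2^i ≥ 57i^4 + 14i^3.
Then 2·2^(i + 1) = 2·(2·2^i) ≥ 2·(57i^4 + 14i^3).
Also, for i ≥ 23 we have 2·(57i^4 + 14i^3) ≥ 57(i+1)^4 + 14(i+1)^3, since 2·(57i^4 + 14i^3) − (57(i+1)^4 + 14(i+1)^3) = 57i^4 - 214i^3 - 384i^2 - 270i - 71, which is nonnegative for all i ≥ 23.
Combining, 2·2^(i + 1) ≥ 57(i+1)^4 + 14(i+1)^3.
By induction, the statement is established for all n ≥ 23.
Hence the smallest such M is 23.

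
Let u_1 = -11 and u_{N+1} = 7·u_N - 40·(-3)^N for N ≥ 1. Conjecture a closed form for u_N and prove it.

Computing the first terms: u_1 = -11, u_2 = 43, u_3 = -59. This suggests u_N = 4(-3)^N + 7^(N - 1).
Base case (N = 1): the formula gives -11 = -11 = u_1.
Inductive step: assume the claim holds for N = i, so u_i = 4(-3)^i + 7^(i - 1).
Then u_{i+1} = 7·u_i - 40·(-3)^i = 7·(4(-3)^i + 7^(i - 1)) - 40·(-3)^i = 4(-3)^(i + 1) + 7^i = 4(-3)^(i+1) + 7^((i+1) - 1),
which is the claimed formula at N = i+1.
By the principle of mathematical induction, the result holds for all N ≥ 1.

u_N = 4(-3)^N + 7^(N - 1)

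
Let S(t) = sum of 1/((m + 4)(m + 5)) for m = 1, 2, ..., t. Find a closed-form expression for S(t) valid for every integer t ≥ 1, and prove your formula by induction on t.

S(t) = t/(5(t + 5))

We claim S(t) = t/(5(t + 5)) for all t ≥ 1.
Base step (t = 1): S(1) = 1/30, and the closed form gives 1/30. They agree.
Suppose the result is true for t = m, so S(m) = m/(5(m + 5)).
Then S(m+1) = S(m) + (1/((m + 5)(m + 6))) = (m/(5(m + 5))) + (1/((m + 5)(m + 6))).
Simplifying, S(m+1) = (m + 1)/(5(m + 6)) = (m+1)/(5((m+1) + 5)),
which is the closed form with t = m+1.
By induction, the statement is established for all t ≥ 1.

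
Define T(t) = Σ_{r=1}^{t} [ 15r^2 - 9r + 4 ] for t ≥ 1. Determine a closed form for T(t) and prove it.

T(t) = t(5t^2 + 3t + 2)

We claim T(t) = t(5t^2 + 3t + 2) for all t ≥ 1.
Base case (t = 1): T(1) = 10, and the closed form gives 10. They agree.
Suppose the result is true for t = r, so T(r) = r(5r^2 + 3r + 2).
Then T(r+1) = T(r) + (15r^2 + 21r + 10) = (r(5r^2 + 3r + 2)) + (15r^2 + 21r + 10).
Simplifying, T(r+1) = (r + 1)(5r^2 + 13r + 10) = (r+1)(5(r+1)^2 + 3(r+1) + 2),
which is the closed form with t = r+1.
Hence, by induction on t, the claim holds for every t ≥ 1.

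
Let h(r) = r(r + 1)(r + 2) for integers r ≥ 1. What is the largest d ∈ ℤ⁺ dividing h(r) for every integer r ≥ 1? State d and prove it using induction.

d = 6

Computing the first values: h(1) = 6 and h(2) = 24; gcd(6, 24) = 6, so d ≤ 6.
We prove 6 | r(r + 1)(r + 2) for all r ≥ 1 by induction on r.
When r = 1: h(1) = 6 = 6·(1), so 6 | h(1).
Inductive step: suppose the statement holds for some k ≥ 1, i.e. 6 | h(k). Then
h(k+1) − h(k) = (k+1)·(k+2)·(k+3) − k·(k+1)·(k+2) = (k+1)·(k+2)·[(k+3) − k] = 3·(k+1)·(k+2). The product of 2 consecutive integers is divisible by (2)! = 2, so h(k+1) − h(k) is divisible by 3·2 = 6. By the inductive hypothesis 6 | h(k), hence 6 | h(k+1).
By induction, the statement is established for all r ≥ 1.
Therefore the largest such d is 6.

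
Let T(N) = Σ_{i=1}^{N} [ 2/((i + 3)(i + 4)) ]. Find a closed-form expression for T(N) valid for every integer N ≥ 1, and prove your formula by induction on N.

T(N) = N/(2(N + 4))

We claim T(N) = N/(2(N + 4)) for all N ≥ 1.
For the base case N = 1: T(1) = 1/10, and the closed form gives 1/10. They agree.
Suppose the result is true for N = i, so T(i) = i/(2(i + 4)).
Then T(i+1) = T(i) + (2/((i + 4)(i + 5))) = (i/(2(i + 4))) + (2/((i + 4)(i + 5))).
Simplifying, T(i+1) = (i + 1)/(2(i + 5)) = (i+1)/(2((i+1) + 4)),
which is the closed form with N = i+1.
This completes the induction.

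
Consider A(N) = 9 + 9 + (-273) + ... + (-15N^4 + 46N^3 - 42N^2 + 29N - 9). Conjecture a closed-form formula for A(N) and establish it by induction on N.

We claim A(N) = -N(3N^4 - 4N^3 - 4N^2 - 5N + 1) for all N ≥ 1.
For the base case N = 1: A(1) = 9, and the closed form gives 9. They agree.
Inductive step: suppose the statement holds for some i ≥ 1, so A(i) = i(-3i^4 + 4i^3 + 4i^2 + 5i - 1).
Then A(i+1) = A(i) + (-15i^4 - 14i^3 + 6i^2 + 23i + 9) = (i(-3i^4 + 4i^3 + 4i^2 + 5i - 1)) + (-15i^4 - 14i^3 + 6i^2 + 23i + 9).
Simplifying, A(i+1) = -(i + 1)(3i^4 + 8i^3 + 2i^2 - 13i - 9) = -(i+1)(3(i+1)^4 - 4(i+1)^3 - 4(i+1)^2 - 5(i+1) + 1),
which is the closed form with N = i+1.
Hence, by induction on N, the claim holds for every N ≥ 1.

A(N) = -N(3N^4 - 4N^3 - 4N^2 - 5N + 1)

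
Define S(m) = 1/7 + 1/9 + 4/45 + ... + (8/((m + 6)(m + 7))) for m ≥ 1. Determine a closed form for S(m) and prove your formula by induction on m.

S(m) = 8m/(7(m + 7))

We claim S(m) = 8m/(7(m + 7)) for all m ≥ 1.
For the base case m = 1: S(1) = 1/7, and the closed form gives 1/7. They agree.
Inductive step: suppose the statement holds for some k ≥ 1, so S(k) = 8k/(7(k + 7)).
Then S(k+1) = S(k) + (8/((k + 7)(k + 8))) = (8k/(7(k + 7))) + (8/((k + 7)(k + 8))).
Simplifying, S(k+1) = 8(k + 1)/(7(k + 8)) = 8(k+1)/(7((k+1) + 7)),
which is the closed form with m = k+1.
This completes the induction.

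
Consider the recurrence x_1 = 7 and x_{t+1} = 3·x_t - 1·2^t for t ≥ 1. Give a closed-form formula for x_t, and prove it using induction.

Computing the first terms: x_1 = 7, x_2 = 19, x_3 = 53. This suggests x_t = 2^t + 5·3^(t - 1).
Base step (t = 1): the formula gives 7 = 7 = x_1.
For the inductive step, assume it holds for an arbitrary k ≥ 1, so x_k = 2^k + 5·3^(k - 1).
Then x_{k+1} = 3·x_k - 1·2^k = 3·(2^k + 5·3^(k - 1)) - 1·2^k = 2^(k + 1) + 5·3^k = 2^(k+1) + 5·3^((k+1) - 1),
which is the claimed formula at t = k+1.
By the principle of mathematical induction, the result holds for all t ≥ 1.

x_t = 2^t + 5·3^(t - 1)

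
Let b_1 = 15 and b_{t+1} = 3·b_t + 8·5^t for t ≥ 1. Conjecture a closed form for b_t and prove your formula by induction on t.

Computing the first terms: b_1 = 15, b_2 = 85, b_3 = 455. This suggests b_t = -5·3^(t - 1) + 4·5^t.
For the base case t = 1: the formula gives 15 = 15 = b_1.
For the inductive step, assume it holds for an arbitrary r ≥ 1, so b_r = -5·3^(r - 1) + 4·5^r.
Then b_{r+1} = 3·b_r + 8·5^r = 3·(-5·3^(r - 1) + 4·5^r) + 8·5^r = -5·3^r + 4·5^(r + 1) = -5·3^((r+1) - 1) + 4·5^(r+1),
which is the claimed formula at t = r+1.
By the principle of mathematical induction, the result holds for all t ≥ 1.

b_t = -5·3^(t - 1) + 4·5^t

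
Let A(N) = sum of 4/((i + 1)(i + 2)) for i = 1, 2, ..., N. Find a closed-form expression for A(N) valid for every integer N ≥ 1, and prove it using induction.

We claim A(N) = 2N/(N + 2) for all N ≥ 1.
Base case (N = 1): A(1) = 2/3, and the closed form gives 2/3. They agree.
Suppose the result is true for N = i, so A(i) = 2i/(i + 2).
Then A(i+1) = A(i) + (4/((i + 2)(i + 3))) = (2i/(i + 2)) + (4/((i + 2)(i + 3))).
Simplifying, A(i+1) = 2(i + 1)/(i + 3) = 2(i+1)/((i+1) + 2),
which is the closed form with N = i+1.
Hence, by induction on N, the claim holds for every N ≥ 1.

A(N) = 2N/(N + 2)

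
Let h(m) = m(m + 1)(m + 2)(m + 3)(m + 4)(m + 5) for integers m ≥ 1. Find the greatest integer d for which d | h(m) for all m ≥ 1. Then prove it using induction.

Computing the first values: h(1) = 720 and h(2) = 5040; gcd(720, 5040) = 720, so d ≤ 720.
We prove 720 | m(m + 1)(m + 2)(m + 3)(m + 4)(m + 5) for all m ≥ 1 by induction on m.
Base case (m = 1): h(1) = 720 = 720·(1), so 720 | h(1).
Inductive step: suppose the statement holds for some p ≥ 1, i.e. 720 | h(p). Then
h(p+1) − h(p) = (p+1)·(p+2)·(p+3)·(p+4)·(p+5)·(p+6) − p·(p+1)·(p+2)·(p+3)·(p+4)·(p+5) = (p+1)·(p+2)·(p+3)·(p+4)·(p+5)·[(p+6) − p] = 6·(p+1)·(p+2)·(p+3)·(p+4)·(p+5). The product of 5 consecutive integers is divisible by (5)! = 120, so h(p+1) − h(p) is divisible by 6·120 = 720. By the inductive hypothesis 720 | h(p), hence 720 | h(p+1).
By the principle of mathematical induction, the result holds for all m ≥ 1.
Therefore the largest such d is 720.

d = 720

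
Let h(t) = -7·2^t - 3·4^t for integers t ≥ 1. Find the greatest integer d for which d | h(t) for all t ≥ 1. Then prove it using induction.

d = 2

Computing the first values: h(1) = -26 and h(2) = -76; gcd(-26, -76) = 2, so d ≤ 2.
We prove 2 | -7·2^t - 3·4^t for all t ≥ 1 by induction on t.
Base step (t = 1): h(1) = -26 = 2·(-13), so 2 | h(1).
Inductive step: assume the claim holds for t = i, i.e. 2 | h(i). Then
h(i+1) − 4·h(i) = (-7·2^(i+1) - 3·4^(i+1)) − 4·(-7·2^i - 3·4^i) = (-7)·2^i·(2 − 4) = (14)·2^i. Since 2 | h(i) by the inductive hypothesis, 2 | 4·h(i); and 2 | 14 since 14 = 2·7. Therefore 2 | h(i+1).
By the principle of mathematical induction, the result holds for all t ≥ 1.
Therefore the largest such d is 2.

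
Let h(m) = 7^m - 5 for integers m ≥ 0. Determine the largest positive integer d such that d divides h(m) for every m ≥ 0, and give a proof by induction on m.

Computing the first values: h(0) = -4 and h(1) = 2; gcd(-4, 2) = 2, so d ≤ 2.
We prove 2 | 7^m - 5 for all m ≥ 0 by induction on m.
Base step (m = 0): h(0) = -4 = 2·(-2), so 2 | h(0).
For the inductive step, assume it holds for an arbitrary p ≥ 0, i.e. 2 | h(p). Then
h(p+1) = 7^(p+1) - 5 = 7·(7^p - 5) + 30 = 7·h(p) + 30. The first term is divisible by 2 by the inductive hypothesis, and 30 is divisible by 2. Hence 2 | h(p+1).
By induction, the statement is established for all m ≥ 0.
Therefore the largest such d is 2.

d = 2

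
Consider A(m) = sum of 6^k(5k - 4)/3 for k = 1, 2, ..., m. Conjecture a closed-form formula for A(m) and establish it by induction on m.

A(m) = 2·6^m(m - 1) + 2

We claim A(m) = 2·6^m(m - 1) + 2 for all m ≥ 1.
When m = 1: A(1) = 2, and the closed form gives 2. They agree.
For the inductive step, assume it holds for an arbitrary k ≥ 1, so A(k) = 2·6^k(k - 1) + 2.
Then A(k+1) = A(k) + (6^k(10k + 2)) = (2·6^k(k - 1) + 2) + (6^k(10k + 2)).
Simplifying, A(k+1) = 12·6^k·k + 2 = 2·6^(k+1)((k+1) - 1) + 2,
which is the closed form with m = k+1.
By induction, the statement is established for all m ≥ 1.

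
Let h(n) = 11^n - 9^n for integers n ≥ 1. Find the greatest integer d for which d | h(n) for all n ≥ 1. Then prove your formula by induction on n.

Computing the first values: h(1) = 2 and h(2) = 40; gcd(2, 40) = 2, so d ≤ 2.
We prove 2 | 11^n - 9^n for all n ≥ 1 by induction on n.
When n = 1: h(1) = 2 = 2·(1), so 2 | h(1).
Inductive step: suppose the statement holds for some p ≥ 1, i.e. 2 | h(p). Then
11^{p+1} − 9^{p+1} = 11·11^p − 9·9^p = 11·(11^p − 9^p) + (2)·9^p. The first term is divisible by 2 by the inductive hypothesis, and the second term (2)·9^p is divisible by 2 since 2 | 2. Hence 2 | h(p+1).
This completes the induction.
Therefore the largest such d is 2.

d = 2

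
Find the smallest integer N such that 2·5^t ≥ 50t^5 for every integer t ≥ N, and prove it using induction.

N = 9

At t = 8: 781250 < 1638400, so the inequality fails and N ≥ 9. We prove 2·5^t ≥ 50t^5 for all t ≥ 9.
For the base case t = 9: 2·5^t = 3906250 and 50t^5 = 2952450, so 3906250 ≥ 2952450.
Suppose the result is true for t = p, so 2·5^p ≥ 50p^5.
Then 2·5^(p + 1) = 5·(2·5^p) ≥ 5·(50p^5).
Also, for p ≥ 9 we have 5·(50p^5) ≥ 50(p+1)^5, since 5 ≥ (1 + 1/p)^5 for all p ≥ 9.
Combining, 2·5^(p + 1) ≥ 50(p+1)^5.
By the principle of mathematical induction, the result holds for all t ≥ 9.
Hence the smallest such N is 9.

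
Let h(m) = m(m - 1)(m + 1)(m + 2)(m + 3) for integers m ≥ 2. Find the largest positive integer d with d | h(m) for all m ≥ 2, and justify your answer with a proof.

Computing the first values: h(2) = 120 and h(3) = 720; gcd(120, 720) = 120, so d ≤ 120.
We prove 120 | m(m - 1)(m + 1)(m + 2)(m + 3) for all m ≥ 2 by induction on m.
For the base case m = 2: h(2) = 120 = 120·(1), so 120 | h(2).
Suppose the result is true for m = r, i.e. 120 | h(r). Then
h(r+1) − h(r) = r·(r+1)·(r+2)·(r+3)·(r+4) − (r-1)·r·(r+1)·(r+2)·(r+3) = r·(r+1)·(r+2)·(r+3)·[(r+4) − (r-1)] = 5·r·(r+1)·(r+2)·(r+3). The product of 4 consecutive integers is divisible by (4)! = 24, so h(r+1) − h(r) is divisible by 5·24 = 120. By the inductive hypothesis 120 | h(r), hence 120 | h(r+1).
This completes the induction.
Therefore the largest such d is 120.

d = 120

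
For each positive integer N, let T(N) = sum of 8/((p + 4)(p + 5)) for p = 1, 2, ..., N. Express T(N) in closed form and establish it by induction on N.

We claim T(N) = 8N/(5(N + 5)) for all N ≥ 1.
For the base case N = 1: T(1) = 4/15, and the closed form gives 4/15. They agree.
Inductive step: suppose the statement holds for some p ≥ 1, so T(p) = 8p/(5(p + 5)).
Then T(p+1) = T(p) + (8/((p + 5)(p + 6))) = (8p/(5(p + 5))) + (8/((p + 5)(p + 6))).
Simplifying, T(p+1) = 8(p + 1)/(5(p + 6)) = 8(p+1)/(5((p+1) + 5)),
which is the closed form with N = p+1.
By the principle of mathematical induction, the result holds for all N ≥ 1.

T(N) = 8N/(5(N + 5))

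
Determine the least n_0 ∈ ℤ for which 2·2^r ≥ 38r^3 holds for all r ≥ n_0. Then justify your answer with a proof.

At r = 16: 131072 < 155648, so the inequality fails and n_0 ≥ 17. We prove 2·2^r ≥ 38r^3 for all r ≥ 17.
Base case (r = 17): 2·2^r = 262144 and 38r^3 = 186694, so 262144 ≥ 186694.
Inductive step: suppose the statement holds for some i ≥ 17, so 2·2^i ≥ 38i^3.
Then 2·2^(i + 1) = 2·(2·2^i) ≥ 2·(38i^3).
Also, for i ≥ 17 we have 2·(38i^3) ≥ 38(i+1)^3, since 2 ≥ (1 + 1/i)^3 for all i ≥ 17.
Combining, 2·2^(i + 1) ≥ 38(i+1)^3.
By induction, the statement is established for all r ≥ 17.
Hence the smallest such n_0 is 17.

n_0 = 17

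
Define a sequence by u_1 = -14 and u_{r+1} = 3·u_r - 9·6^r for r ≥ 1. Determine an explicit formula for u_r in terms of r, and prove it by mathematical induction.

u_r = 4·3^(r - 1) - 3·6^r

Computing the first terms: u_1 = -14, u_2 = -96, u_3 = -612. This suggests u_r = 4·3^(r - 1) - 3·6^r.
Base step (r = 1): the formula gives -14 = -14 = u_1.
Suppose the result is true for r = m, so u_m = 4·3^(m - 1) - 3·6^m.
Then u_{m+1} = 3·u_m - 9·6^m = 3·(4·3^(m - 1) - 3·6^m) - 9·6^m = 4·3^m - 3·6^(m + 1) = 4·3^((m+1) - 1) - 3·6^(m+1),
which is the claimed formula at r = m+1.
By the principle of mathematical induction, the result holds for all r ≥ 1.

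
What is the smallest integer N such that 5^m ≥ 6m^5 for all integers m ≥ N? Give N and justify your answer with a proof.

At m = 7: 78125 < 100842, so the inequality fails and N ≥ 8. We prove 5^m ≥ 6m^5 for all m ≥ 8.
For the base case m = 8: 5^m = 390625 and 6m^5 = 196608, so 390625 ≥ 196608.
For the inductive step, assume it holds for an arbitrary r ≥ 8, so 5^r ≥ 6r^5.
Then 5^(r + 1) = 5·(5^r) ≥ 5·(6r^5).
Also, for r ≥ 8 we have 5·(6r^5) ≥ 6(r+1)^5, since 5 ≥ (1 + 1/r)^5 for all r ≥ 8.
Combining, 5^(r + 1) ≥ 6(r+1)^5.
Hence, by induction on m, the claim holds for every m ≥ 8.
Hence the smallest such N is 8.

N = 8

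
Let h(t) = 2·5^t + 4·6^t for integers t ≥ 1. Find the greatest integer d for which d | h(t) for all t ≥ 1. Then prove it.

Computing the first values: h(1) = 34 and h(2) = 194; gcd(34, 194) = 2, so d ≤ 2.
We prove 2 | 2·5^t + 4·6^t for all t ≥ 1 by induction on t.
Base case (t = 1): h(1) = 34 = 2·(17), so 2 | h(1).
Inductive step: suppose the statement holds for some i ≥ 1, i.e. 2 | h(i). Then
h(i+1) − 6·h(i) = (2·5^(i+1) + 4·6^(i+1)) − 6·(2·5^i + 4·6^i) = (2)·5^i·(5 − 6) = (-2)·5^i. Since 2 | h(i) by the inductive hypothesis, 2 | 6·h(i); and 2 | -2 since -2 = 2·-1. Therefore 2 | h(i+1).
This completes the induction.
Therefore the largest such d is 2.

d = 2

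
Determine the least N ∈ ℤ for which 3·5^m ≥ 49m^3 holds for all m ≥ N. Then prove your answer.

At m = 4: 1875 < 3136, so the inequality fails and N ≥ 5. We prove 3·5^m ≥ 49m^3 for all m ≥ 5.
Base step (m = 5): 3·5^m = 9375 and 49m^3 = 6125, so 9375 ≥ 6125.
For the inductive step, assume it holds for an arbitrary j ≥ 5, so 3·5^j ≥ 49j^3.
Then 3·5^(j + 1) = 5·(3·5^j) ≥ 5·(49j^3).
Also, for j ≥ 5 we have 5·(49j^3) ≥ 49(j+1)^3, since 5 ≥ (1 + 1/j)^3 for all j ≥ 5.
Combining, 3·5^(j + 1) ≥ 49(j+1)^3.
By induction, the statement is established for all m ≥ 5.
Hence the smallest such N is 5.

N = 5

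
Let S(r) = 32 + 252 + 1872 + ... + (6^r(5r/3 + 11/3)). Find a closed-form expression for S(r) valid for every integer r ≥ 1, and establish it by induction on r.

We claim S(r) = 2·6^r(r + 2) - 4 for all r ≥ 1.
Base case (r = 1): S(1) = 32, and the closed form gives 32. They agree.
Inductive step: suppose the statement holds for some i ≥ 1, so S(i) = 2·6^i(i + 2) - 4.
Then S(i+1) = S(i) + (6^i(10i + 32)) = (2·6^i(i + 2) - 4) + (6^i(10i + 32)).
Simplifying, S(i+1) = 12·6^i·i + 36·6^i - 4 = 2·6^(i+1)((i+1) + 2) - 4,
which is the closed form with r = i+1.
By induction, the statement is established for all r ≥ 1.

S(r) = 2·6^r(r + 2) - 4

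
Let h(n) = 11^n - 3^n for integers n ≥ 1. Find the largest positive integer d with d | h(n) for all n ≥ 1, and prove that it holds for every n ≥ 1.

d = 8

Computing the first values: h(1) = 8 and h(2) = 112; gcd(8, 112) = 8, so d ≤ 8.
We prove 8 | 11^n - 3^n for all n ≥ 1 by induction on n.
Base case (n = 1): h(1) = 8 = 8·(1), so 8 | h(1).
Inductive step: assume the claim holds for n = j, i.e. 8 | h(j). Then
11^{j+1} − 3^{j+1} = 11·11^j − 3·3^j = 11·(11^j − 3^j) + (8)·3^j. The first term is divisible by 8 by the inductive hypothesis, and the second term (8)·3^j is divisible by 8 since 8 | 8. Hence 8 | h(j+1).
By induction, the statement is established for all n ≥ 1.
Therefore the largest such d is 8.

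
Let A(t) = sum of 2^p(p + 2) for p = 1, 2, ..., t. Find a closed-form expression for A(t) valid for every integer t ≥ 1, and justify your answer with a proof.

A(t) = 2·2^t(t + 1) - 2

We claim A(t) = 2·2^t(t + 1) - 2 for all t ≥ 1.
For the base case t = 1: A(1) = 6, and the closed form gives 6. They agree.
Suppose the result is true for t = p, so A(p) = 2·2^p(p + 1) - 2.
Then A(p+1) = A(p) + (2^(p + 1)(p + 3)) = (2·2^p(p + 1) - 2) + (2^(p + 1)(p + 3)).
Simplifying, A(p+1) = 4·2^p·p + 8·2^p - 2 = 2·2^(p+1)((p+1) + 1) - 2,
which is the closed form with t = p+1.
By the principle of mathematical induction, the result holds for all t ≥ 1.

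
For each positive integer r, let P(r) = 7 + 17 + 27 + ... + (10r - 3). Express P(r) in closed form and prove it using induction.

P(r) = r(5r + 2)

We claim P(r) = r(5r + 2) for all r ≥ 1.
Base step (r = 1): P(1) = 7, and the closed form gives 7. They agree.
Inductive step: assume the claim holds for r = j, so P(j) = j(5j + 2).
Then P(j+1) = P(j) + (10j + 7) = (j(5j + 2)) + (10j + 7).
Simplifying, P(j+1) = (j + 1)(5j + 7) = (j+1)(5(j+1) + 2),
which is the closed form with r = j+1.
This completes the induction.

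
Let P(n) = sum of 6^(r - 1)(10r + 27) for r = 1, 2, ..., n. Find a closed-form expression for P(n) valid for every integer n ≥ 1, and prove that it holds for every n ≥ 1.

We claim P(n) = 6^n(2n + 5) - 5 for all n ≥ 1.
Base step (n = 1): P(1) = 37, and the closed form gives 37. They agree.
For the inductive step, assume it holds for an arbitrary r ≥ 1, so P(r) = 6^r(2r + 5) - 5.
Then P(r+1) = P(r) + (6^r(10r + 37)) = (6^r(2r + 5) - 5) + (6^r(10r + 37)).
Simplifying, P(r+1) = 12·6^r·r + 42·6^r - 5 = 6^(r+1)(2(r+1) + 5) - 5,
which is the closed form with n = r+1.
This completes the induction.

P(n) = 6^n(2n + 5) - 5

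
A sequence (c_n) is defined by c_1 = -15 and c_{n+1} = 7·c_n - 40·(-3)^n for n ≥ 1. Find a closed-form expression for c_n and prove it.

Computing the first terms: c_1 = -15, c_2 = 15, c_3 = -255. This suggests c_n = 4(-3)^n - 3·7^(n - 1).
Base step (n = 1): the formula gives -15 = -15 = c_1.
Suppose the result is true for n = m, so c_m = 4(-3)^m - 3·7^(m - 1).
Then c_{m+1} = 7·c_m - 40·(-3)^m = 7·(4(-3)^m - 3·7^(m - 1)) - 40·(-3)^m = 4(-3)^(m + 1) - 3·7^m = 4(-3)^(m+1) - 3·7^((m+1) - 1),
which is the claimed formula at n = m+1.
Hence, by induction on n, the claim holds for every n ≥ 1.

c_n = 4(-3)^n - 3·7^(n - 1)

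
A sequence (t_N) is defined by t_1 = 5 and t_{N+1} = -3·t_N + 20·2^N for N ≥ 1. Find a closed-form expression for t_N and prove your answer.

Computing the first terms: t_1 = 5, t_2 = 25, t_3 = 5. This suggests t_N = (-3)^N + 2^(N + 2).
For the base case N = 1: the formula gives 5 = 5 = t_1.
Inductive step: suppose the statement holds for some i ≥ 1, so t_i = (-3)^i + 2^(i + 2).
Then t_{i+1} = -3·t_i + 20·2^i = -3·((-3)^i + 2^(i + 2)) + 20·2^i = (-3)^(i + 1) + 2^(i + 3) = (-3)^(i+1) + 2^((i+1) + 2),
which is the claimed formula at N = i+1.
By the principle of mathematical induction, the result holds for all N ≥ 1.

t_N = (-3)^N + 2^(N + 2)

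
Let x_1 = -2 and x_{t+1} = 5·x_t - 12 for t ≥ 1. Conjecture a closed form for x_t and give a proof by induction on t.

Computing the first terms: x_1 = -2, x_2 = -22, x_3 = -122. This suggests x_t = -5^t + 3.
Base step (t = 1): the formula gives -2 = -2 = x_1.
For the inductive step, assume it holds for an arbitrary r ≥ 1, so x_r = -5^r + 3.
Then x_{r+1} = 5·x_r - 12 = 5·(-5^r + 3) - 12 = -5^(r + 1) + 3,
which is the claimed formula at t = r+1.
This completes the induction.

x_t = -5^t + 3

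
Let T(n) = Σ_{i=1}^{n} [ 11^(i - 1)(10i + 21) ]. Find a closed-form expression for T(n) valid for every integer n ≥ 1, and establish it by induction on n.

We claim T(n) = 11^n(n + 2) - 2 for all n ≥ 1.
When n = 1: T(1) = 31, and the closed form gives 31. They agree.
Inductive step: assume the claim holds for n = i, so T(i) = 11^i(i + 2) - 2.
Then T(i+1) = T(i) + (11^i(10i + 31)) = (11^i(i + 2) - 2) + (11^i(10i + 31)).
Simplifying, T(i+1) = 11·11^i·i + 33·11^i - 2 = 11^(i+1)((i+1) + 2) - 2,
which is the closed form with n = i+1.
Hence, by induction on n, the claim holds for every n ≥ 1.

T(n) = 11^n(n + 2) - 2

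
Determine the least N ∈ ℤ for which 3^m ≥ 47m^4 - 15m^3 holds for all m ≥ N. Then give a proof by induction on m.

At m = 12: 531441 < 948672, so the inequality fails and N ≥ 13. We prove 3^m ≥ 47m^4 - 15m^3 for all m ≥ 13.
Base case (m = 13): 3^m = 1594323 and 47m^4 - 15m^3 = 1309412, so 1594323 ≥ 1309412.
Inductive step: suppose the statement holds for some j ≥ 13, so 3^j ≥ 47j^4 - 15j^3.
Then 3^(j + 1) = 3·(3^j) ≥ 3·(47j^4 - 15j^3).
Also, for j ≥ 13 we have 3·(47j^4 - 15j^3) ≥ 47(j+1)^4 - 15(j+1)^3, since 3·(47j^4 - 15j^3) − (47(j+1)^4 - 15(j+1)^3) = 94j^4 - 218j^3 - 237j^2 - 143j - 32, which is nonnegative for all j ≥ 13.
Combining, 3^(j + 1) ≥ 47(j+1)^4 - 15(j+1)^3.
Hence, by induction on m, the claim holds for every m ≥ 13.
Hence the smallest such N is 13.

N = 13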